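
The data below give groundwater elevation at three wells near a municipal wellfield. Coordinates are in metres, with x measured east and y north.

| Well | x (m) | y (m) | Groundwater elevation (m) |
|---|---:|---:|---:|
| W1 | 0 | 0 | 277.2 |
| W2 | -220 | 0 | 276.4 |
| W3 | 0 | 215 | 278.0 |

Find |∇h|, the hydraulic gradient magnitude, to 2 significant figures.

0.0052

∂h/∂x = (276.4 − 277.2) / (-220 − 0) = +0.003636
∂h/∂y = (278.0 − 277.2) / (215 − 0) = +0.003721
|∇h| = √(0.003636² + 0.003721²) = 0.005203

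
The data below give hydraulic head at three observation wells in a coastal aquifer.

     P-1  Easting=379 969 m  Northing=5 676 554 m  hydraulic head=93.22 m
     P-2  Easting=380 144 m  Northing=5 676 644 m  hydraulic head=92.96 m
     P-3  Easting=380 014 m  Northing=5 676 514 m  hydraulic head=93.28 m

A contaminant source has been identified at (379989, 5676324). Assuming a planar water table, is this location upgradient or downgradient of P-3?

Differences from P-1: to P-2 (Δx, Δy, Δh) = (175, 90, -0.26); to P-3 = (45, -40, +0.06).
Determinant of the coordinate differences = 175·(-40) − 45·90 = -11050.
∂h/∂x = [(-0.26)·(-40) − (+0.06)·90] / -11050 = -0.0004525
∂h/∂y = [175·(+0.06) − 45·(-0.26)] / -11050 = -0.002009
Head at (379989, 5676324) = 93.22 + (-0.0004525)·(20) + (-0.002009)·(-230) = 93.67 m.
That is higher than the 93.28 m at P-3, so the point is upgradient.

upgradient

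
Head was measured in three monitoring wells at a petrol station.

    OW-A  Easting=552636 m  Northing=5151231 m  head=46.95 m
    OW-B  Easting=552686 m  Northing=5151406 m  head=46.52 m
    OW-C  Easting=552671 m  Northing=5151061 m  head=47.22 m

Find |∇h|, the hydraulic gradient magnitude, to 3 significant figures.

0.00263

Taking OW-A as reference: OW-B−OW-A = (50, 175, -0.43); OW-C−OW-A = (35, -170, +0.27).
Determinant of the coordinate differences = 50·(-170) − 35·175 = -14625.
∂h/∂x = [(-0.43)·(-170) − (+0.27)·175] / -14625 = -0.001768
∂h/∂y = [50·(+0.27) − 35·(-0.43)] / -14625 = -0.001952
|∇h| = √(-0.001768² + -0.001952²) = 0.002634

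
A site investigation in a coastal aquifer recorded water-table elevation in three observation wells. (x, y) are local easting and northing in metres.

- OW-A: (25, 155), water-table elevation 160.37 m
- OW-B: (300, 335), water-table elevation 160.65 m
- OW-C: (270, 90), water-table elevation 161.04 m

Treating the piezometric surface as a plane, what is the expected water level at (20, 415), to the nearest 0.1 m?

Differences from OW-A: to OW-B (Δx, Δy, Δh) = (275, 180, +0.28); to OW-C = (245, -65, +0.67).
Determinant of the coordinate differences = 275·(-65) − 245·180 = -61975.
∂h/∂x = [(+0.28)·(-65) − (+0.67)·180] / -61975 = +0.002240
∂h/∂y = [275·(+0.67) − 245·(+0.28)] / -61975 = -0.001866
h(20, 415) = 160.37 + (+0.002240)·(-5) + (-0.001866)·(260) = 160.37 -0.011 -0.485 = 159.874 m.

159.9 m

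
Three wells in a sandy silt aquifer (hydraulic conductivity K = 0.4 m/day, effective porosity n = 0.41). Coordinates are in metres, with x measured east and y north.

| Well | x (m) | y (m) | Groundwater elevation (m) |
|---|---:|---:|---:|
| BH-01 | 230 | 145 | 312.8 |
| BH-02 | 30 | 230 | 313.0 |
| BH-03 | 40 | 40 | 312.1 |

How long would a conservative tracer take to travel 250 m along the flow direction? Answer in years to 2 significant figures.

140 years

Taking BH-01 as reference: BH-02−BH-01 = (-200, 85, +0.2); BH-03−BH-01 = (-190, -105, -0.7).
Solve a·Δx + b·Δy = Δh: det = (-200)·(-105) − (-190)·85 = 37150.
∂h/∂x = [(+0.2)·(-105) − (-0.7)·85] / 37150 = +0.001036
∂h/∂y = [(-200)·(-0.7) − (-190)·(+0.2)] / 37150 = +0.004791
|∇h| = √(0.001036² + 0.004791²) = 0.004902
Seepage velocity v = K·i/n = 0.4 × 0.004902 / 0.41 = 0.004782 m/day.
t = 250 / 0.004782 = 5.228e+04 days = 143 years.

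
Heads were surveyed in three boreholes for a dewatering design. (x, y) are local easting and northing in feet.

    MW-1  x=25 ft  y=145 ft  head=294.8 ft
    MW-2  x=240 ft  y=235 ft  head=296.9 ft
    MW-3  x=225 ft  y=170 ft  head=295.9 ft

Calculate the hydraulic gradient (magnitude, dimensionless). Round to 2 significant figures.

0.015

Three-point gradient (reference MW-1): Δ to MW-2 = (215, 90, +2.1), Δ to MW-3 = (200, 25, +1.1).
∂h/∂x = +0.003683, ∂h/∂y = +0.01453 (det = -12625).
|∇h| = √(0.003683² + 0.01453²) = 0.01499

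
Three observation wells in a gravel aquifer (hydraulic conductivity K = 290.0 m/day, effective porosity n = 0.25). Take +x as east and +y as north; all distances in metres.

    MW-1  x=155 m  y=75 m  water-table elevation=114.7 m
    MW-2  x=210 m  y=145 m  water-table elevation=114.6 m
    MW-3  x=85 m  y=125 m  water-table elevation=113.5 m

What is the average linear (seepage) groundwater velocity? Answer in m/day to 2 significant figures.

16 m/day

With h = a·x + b·y + c and MW-1 as origin, the differences give:
  55·a + 70·b = -0.1
  (-70)·a + 50·b = -1.2
Eliminate b (×50 and ×70, subtract): 7650·a = 79.00 → a = ∂h/∂x = +0.01033
Back-substitute: b = ∂h/∂y = -0.009542.
|∇h| = √(0.01033² + -0.009542²) = 0.01406
Seepage velocity v = K·i/n = 290.0 × 0.01406 / 0.25 = 16.31 m/day.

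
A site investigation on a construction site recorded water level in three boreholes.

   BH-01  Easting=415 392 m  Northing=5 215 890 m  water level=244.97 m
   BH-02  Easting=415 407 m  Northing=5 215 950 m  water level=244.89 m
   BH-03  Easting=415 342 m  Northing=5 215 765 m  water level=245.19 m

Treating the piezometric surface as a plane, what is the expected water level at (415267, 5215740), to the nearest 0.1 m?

Taking BH-01 as reference: BH-02−BH-01 = (15, 60, -0.08); BH-03−BH-01 = (-50, -125, +0.22).
Determinant of the coordinate differences = 15·(-125) − (-50)·60 = 1125.
∂h/∂x = [(-0.08)·(-125) − (+0.22)·60] / 1125 = -0.002844
∂h/∂y = [15·(+0.22) − (-50)·(-0.08)] / 1125 = -0.0006222
h(415267, 5215740) = 244.97 + (-0.002844)·(-125) + (-0.0006222)·(-150) = 244.97 +0.356 +0.093 = 245.419 m.

245.4 m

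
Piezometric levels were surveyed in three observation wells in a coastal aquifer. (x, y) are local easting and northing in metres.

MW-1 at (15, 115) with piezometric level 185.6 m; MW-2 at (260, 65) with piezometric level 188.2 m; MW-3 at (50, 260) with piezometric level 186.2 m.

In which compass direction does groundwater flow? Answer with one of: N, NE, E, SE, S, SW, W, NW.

W

With h = a·x + b·y + c and MW-1 as origin, the differences give:
  245·a + (-50)·b = +2.6
  35·a + 145·b = +0.6
Eliminate b (×145 and ×(-50), subtract): 37275·a = 407.00 → a = ∂h/∂x = +0.01092
Back-substitute: b = ∂h/∂y = +0.001502.
Flow = −∇h = (-0.01092 east, -0.001502 north), which points west.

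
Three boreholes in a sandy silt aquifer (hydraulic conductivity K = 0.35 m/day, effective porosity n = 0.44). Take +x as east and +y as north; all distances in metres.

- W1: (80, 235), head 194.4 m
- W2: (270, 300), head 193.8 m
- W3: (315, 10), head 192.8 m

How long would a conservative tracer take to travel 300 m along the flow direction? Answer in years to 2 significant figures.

210 years

With h = a·x + b·y + c and W1 as origin, the differences give:
  190·a + 65·b = -0.6
  235·a + (-225)·b = -1.6
Eliminate b (×(-225) and ×65, subtract): -58025·a = 239.00 → a = ∂h/∂x = -0.004119
Back-substitute: b = ∂h/∂y = +0.002809.
|∇h| = √(-0.004119² + 0.002809²) = 0.004986
Seepage velocity v = K·i/n = 0.35 × 0.004986 / 0.44 = 0.003966 m/day.
t = 300 / 0.003966 = 7.564e+04 days = 207 years.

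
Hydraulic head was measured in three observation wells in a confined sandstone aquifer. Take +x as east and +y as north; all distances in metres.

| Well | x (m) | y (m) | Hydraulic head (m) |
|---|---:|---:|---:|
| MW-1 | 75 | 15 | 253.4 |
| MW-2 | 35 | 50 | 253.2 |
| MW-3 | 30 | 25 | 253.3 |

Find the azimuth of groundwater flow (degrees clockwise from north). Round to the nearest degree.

343°

Three-point gradient (reference MW-1): Δ to MW-2 = (-40, 35, -0.2), Δ to MW-3 = (-45, 10, -0.1).
∂h/∂x = +0.001277, ∂h/∂y = -0.004255 (det = 1175).
Flow direction (−∇h) has components (-0.001277 E, +0.004255 N).
Azimuth = atan2(E, N) = atan2(-0.001277, +0.004255) = 343.3° ≈ 343°.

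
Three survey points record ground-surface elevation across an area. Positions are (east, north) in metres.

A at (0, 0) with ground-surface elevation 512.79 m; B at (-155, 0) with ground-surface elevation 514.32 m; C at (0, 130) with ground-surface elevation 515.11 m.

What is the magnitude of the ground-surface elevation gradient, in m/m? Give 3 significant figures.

∂z/∂x = (514.32 − 512.79) / (-155 − 0) = -0.009871
∂z/∂y = (515.11 − 512.79) / (130 − 0) = +0.01785
|∇f| = √(-0.009871² + 0.01785²) = 0.0204 m/m

0.0204 m/m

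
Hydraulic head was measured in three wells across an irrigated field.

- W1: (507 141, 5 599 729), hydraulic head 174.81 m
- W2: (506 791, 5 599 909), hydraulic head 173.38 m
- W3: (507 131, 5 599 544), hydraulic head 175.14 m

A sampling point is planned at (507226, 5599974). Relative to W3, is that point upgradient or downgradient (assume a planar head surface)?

With h = a·x + b·y + c and W1 as origin, the differences give:
  (-350)·a + 180·b = -1.43
  (-10)·a + (-185)·b = +0.33
Eliminate b (×(-185) and ×180, subtract): 66550·a = 205.150 → a = ∂h/∂x = +0.003083
Back-substitute: b = ∂h/∂y = -0.001950.
Head at (507226, 5599974) = 174.81 + (+0.003083)·(85) + (-0.001950)·(245) = 174.59 m.
That is lower than the 175.14 m at W3, so the point is downgradient.

downgradient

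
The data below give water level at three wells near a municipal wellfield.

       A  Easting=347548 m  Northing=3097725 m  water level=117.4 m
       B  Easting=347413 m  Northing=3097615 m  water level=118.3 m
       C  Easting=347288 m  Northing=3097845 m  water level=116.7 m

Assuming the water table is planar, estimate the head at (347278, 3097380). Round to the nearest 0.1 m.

Differences from A: to B (Δx, Δy, Δh) = (-135, -110, +0.9); to C = (-260, 120, -0.7).
Determinant of the coordinate differences = (-135)·120 − (-260)·(-110) = -44800.
∂h/∂x = [(+0.9)·120 − (-0.7)·(-110)] / -44800 = -0.0006920
∂h/∂y = [(-135)·(-0.7) − (-260)·(+0.9)] / -44800 = -0.007333
h(347278, 3097380) = 117.4 + (-0.0006920)·(-270) + (-0.007333)·(-345) = 117.4 +0.187 +2.530 = 120.117 m.

120.1 m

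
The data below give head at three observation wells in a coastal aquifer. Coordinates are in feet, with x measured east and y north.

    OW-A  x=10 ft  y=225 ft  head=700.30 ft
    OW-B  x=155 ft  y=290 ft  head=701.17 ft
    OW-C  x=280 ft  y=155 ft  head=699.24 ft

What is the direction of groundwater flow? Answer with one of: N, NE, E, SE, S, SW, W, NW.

With h = a·x + b·y + c and OW-A as origin, the differences give:
  145·a + 65·b = +0.87
  270·a + (-70)·b = -1.06
Eliminate b (×(-70) and ×65, subtract): -27700·a = 8.000 → a = ∂h/∂x = -0.0002888
Back-substitute: b = ∂h/∂y = +0.01403.
Flow = −∇h = (+0.0002888 east, -0.01403 north), which points south.

S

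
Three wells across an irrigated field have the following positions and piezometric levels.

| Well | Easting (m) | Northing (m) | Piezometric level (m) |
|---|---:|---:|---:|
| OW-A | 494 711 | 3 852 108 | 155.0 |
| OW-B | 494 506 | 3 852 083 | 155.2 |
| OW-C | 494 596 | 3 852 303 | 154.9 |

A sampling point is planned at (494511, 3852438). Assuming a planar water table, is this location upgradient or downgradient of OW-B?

With h = a·x + b·y + c and OW-A as origin, the differences give:
  (-205)·a + (-25)·b = +0.2
  (-115)·a + 195·b = -0.1
Eliminate b (×195 and ×(-25), subtract): -42850·a = 36.50 → a = ∂h/∂x = -0.0008518
Back-substitute: b = ∂h/∂y = -0.001015.
Head at (494511, 3852438) = 155.0 + (-0.0008518)·(-200) + (-0.001015)·(330) = 154.84 m.
That is lower than the 155.2 m at OW-B, so the point is downgradient.

downgradient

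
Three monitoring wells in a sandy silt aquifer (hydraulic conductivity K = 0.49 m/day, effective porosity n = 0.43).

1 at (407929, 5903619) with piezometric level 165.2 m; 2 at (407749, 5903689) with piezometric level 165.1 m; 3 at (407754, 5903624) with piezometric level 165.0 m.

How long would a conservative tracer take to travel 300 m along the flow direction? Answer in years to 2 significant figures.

360 years

Differences from 1: to 2 (Δx, Δy, Δh) = (-180, 70, -0.1); to 3 = (-175, 5, -0.2).
Solve a·Δx + b·Δy = Δh: det = (-180)·5 − (-175)·70 = 11350.
∂h/∂x = [(-0.1)·5 − (-0.2)·70] / 11350 = +0.001189
∂h/∂y = [(-180)·(-0.2) − (-175)·(-0.1)] / 11350 = +0.001630
|∇h| = √(0.001189² + 0.001630²) = 0.002018
Seepage velocity v = K·i/n = 0.49 × 0.002018 / 0.43 = 0.0023 m/day.
t = 300 / 0.0023 = 1.304e+05 days = 357 years.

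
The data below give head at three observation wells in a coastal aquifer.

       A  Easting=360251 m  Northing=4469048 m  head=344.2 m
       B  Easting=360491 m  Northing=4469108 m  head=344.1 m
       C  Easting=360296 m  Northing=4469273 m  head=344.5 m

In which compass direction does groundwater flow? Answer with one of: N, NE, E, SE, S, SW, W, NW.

SE

With h = a·x + b·y + c and A as origin, the differences give:
  240·a + 60·b = -0.1
  45·a + 225·b = +0.3
Eliminate b (×225 and ×60, subtract): 51300·a = -40.50 → a = ∂h/∂x = -0.0007895
Back-substitute: b = ∂h/∂y = +0.001491.
Flow = −∇h = (+0.0007895 east, -0.001491 north), which points southeast.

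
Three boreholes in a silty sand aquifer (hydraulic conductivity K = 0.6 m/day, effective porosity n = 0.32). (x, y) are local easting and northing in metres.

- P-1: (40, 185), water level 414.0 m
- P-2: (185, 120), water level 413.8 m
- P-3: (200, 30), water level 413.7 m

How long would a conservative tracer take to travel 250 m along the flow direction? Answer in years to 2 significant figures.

270 years

Three-point gradient (reference P-1): Δ to P-2 = (145, -65, -0.2), Δ to P-3 = (160, -155, -0.3).
∂h/∂x = -0.0009524, ∂h/∂y = +0.0009524 (det = -12075).
|∇h| = √(-0.0009524² + 0.0009524²) = 0.001347
Seepage velocity v = K·i/n = 0.6 × 0.001347 / 0.32 = 0.002526 m/day.
t = 250 / 0.002526 = 9.897e+04 days = 271 years.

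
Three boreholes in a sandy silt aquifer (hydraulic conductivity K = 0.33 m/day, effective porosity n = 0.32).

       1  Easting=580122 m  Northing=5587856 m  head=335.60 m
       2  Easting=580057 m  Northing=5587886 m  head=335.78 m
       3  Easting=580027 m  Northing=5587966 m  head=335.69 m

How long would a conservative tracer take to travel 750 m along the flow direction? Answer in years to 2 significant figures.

Taking 1 as reference: 2−1 = (-65, 30, +0.18); 3−1 = (-95, 110, +0.09).
Solve a·Δx + b·Δy = Δh: det = (-65)·110 − (-95)·30 = -4300.
∂h/∂x = [(+0.18)·110 − (+0.09)·30] / -4300 = -0.003977
∂h/∂y = [(-65)·(+0.09) − (-95)·(+0.18)] / -4300 = -0.002616
|∇h| = √(-0.003977² + -0.002616²) = 0.00476
Seepage velocity v = K·i/n = 0.33 × 0.00476 / 0.32 = 0.004909 m/day.
t = 750 / 0.004909 = 1.528e+05 days = 418 years.

420 years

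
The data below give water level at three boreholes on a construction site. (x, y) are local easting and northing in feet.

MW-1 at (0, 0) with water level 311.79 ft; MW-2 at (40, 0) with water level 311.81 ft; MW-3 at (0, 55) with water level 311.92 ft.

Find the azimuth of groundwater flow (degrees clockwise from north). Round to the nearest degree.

∂h/∂x = (311.81 − 311.79) / (40 − 0) = +0.0005000
∂h/∂y = (311.92 − 311.79) / (55 − 0) = +0.002364
Flow direction (−∇h) has components (-0.0005000 E, -0.002364 N).
Azimuth = atan2(E, N) = atan2(-0.0005000, -0.002364) = 191.9° ≈ 192°.

192°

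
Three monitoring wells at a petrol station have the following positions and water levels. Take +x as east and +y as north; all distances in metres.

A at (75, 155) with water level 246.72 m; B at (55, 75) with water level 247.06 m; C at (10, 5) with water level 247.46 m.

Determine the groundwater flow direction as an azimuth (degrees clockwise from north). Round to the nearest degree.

048°

With h = a·x + b·y + c and A as origin, the differences give:
  (-20)·a + (-80)·b = +0.34
  (-65)·a + (-150)·b = +0.74
Eliminate b (×(-150) and ×(-80), subtract): -2200·a = 8.200 → a = ∂h/∂x = -0.003727
Back-substitute: b = ∂h/∂y = -0.003318.
Flow direction (−∇h) has components (+0.003727 E, +0.003318 N).
Azimuth = atan2(E, N) = atan2(+0.003727, +0.003318) = 48.3° ≈ 048°.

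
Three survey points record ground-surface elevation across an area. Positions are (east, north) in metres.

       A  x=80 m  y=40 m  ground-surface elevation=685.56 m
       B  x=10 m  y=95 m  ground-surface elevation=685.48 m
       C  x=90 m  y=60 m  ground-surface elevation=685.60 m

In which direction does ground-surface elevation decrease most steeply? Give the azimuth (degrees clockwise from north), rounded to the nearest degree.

242°

With z = a·x + b·y + c and A as origin, the differences give:
  (-70)·a + 55·b = -0.08
  10·a + 20·b = +0.04
Eliminate b (×20 and ×55, subtract): -1950·a = -3.800 → a = ∂z/∂x = +0.001949
Back-substitute: b = ∂z/∂y = +0.001026.
Steepest decrease is along −∇f: components (-0.001949 E, -0.001026 N).
Azimuth = atan2(-0.001949, -0.001026) = 242.2° ≈ 242°.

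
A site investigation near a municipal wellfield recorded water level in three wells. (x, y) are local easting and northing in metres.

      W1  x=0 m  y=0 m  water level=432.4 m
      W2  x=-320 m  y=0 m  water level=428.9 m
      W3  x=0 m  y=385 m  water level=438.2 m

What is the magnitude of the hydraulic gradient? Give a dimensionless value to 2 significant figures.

0.019

∂h/∂x = (428.9 − 432.4) / (-320 − 0) = +0.01094
∂h/∂y = (438.2 − 432.4) / (385 − 0) = +0.01506
|∇h| = √(0.01094² + 0.01506²) = 0.01861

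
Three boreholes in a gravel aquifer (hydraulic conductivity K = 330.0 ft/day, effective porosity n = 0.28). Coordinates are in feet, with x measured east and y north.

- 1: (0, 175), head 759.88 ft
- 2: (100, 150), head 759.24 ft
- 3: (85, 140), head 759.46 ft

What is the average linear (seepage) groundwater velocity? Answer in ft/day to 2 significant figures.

Taking 1 as reference: 2−1 = (100, -25, -0.64); 3−1 = (85, -35, -0.42).
Determinant of the coordinate differences = 100·(-35) − 85·(-25) = -1375.
∂h/∂x = [(-0.64)·(-35) − (-0.42)·(-25)] / -1375 = -0.008655
∂h/∂y = [100·(-0.42) − 85·(-0.64)] / -1375 = -0.009018
|∇h| = √(-0.008655² + -0.009018²) = 0.0125
Seepage velocity v = K·i/n = 330.0 × 0.0125 / 0.28 = 14.73 ft/day.

15 ft/day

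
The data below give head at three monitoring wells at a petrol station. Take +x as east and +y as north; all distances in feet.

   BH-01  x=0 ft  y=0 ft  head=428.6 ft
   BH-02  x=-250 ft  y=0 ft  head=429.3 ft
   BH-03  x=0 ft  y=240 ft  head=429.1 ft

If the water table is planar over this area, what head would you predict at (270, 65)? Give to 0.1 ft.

428.0 ft

∂h/∂x = (429.3 − 428.6) / (-250 − 0) = -0.002800
∂h/∂y = (429.1 − 428.6) / (240 − 0) = +0.002083
h(270, 65) = 428.6 + (-0.002800)·(270) + (+0.002083)·(65) = 428.6 -0.756 +0.135 = 427.979 ft.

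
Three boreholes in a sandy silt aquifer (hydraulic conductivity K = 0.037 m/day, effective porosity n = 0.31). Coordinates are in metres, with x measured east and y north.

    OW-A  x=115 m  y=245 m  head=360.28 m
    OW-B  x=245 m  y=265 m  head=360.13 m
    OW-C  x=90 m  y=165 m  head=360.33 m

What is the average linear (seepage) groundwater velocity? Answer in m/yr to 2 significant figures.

0.050 m/yr

Differences from OW-A: to OW-B (Δx, Δy, Δh) = (130, 20, -0.15); to OW-C = (-25, -80, +0.05).
Determinant of the coordinate differences = 130·(-80) − (-25)·20 = -9900.
∂h/∂x = [(-0.15)·(-80) − (+0.05)·20] / -9900 = -0.001111
∂h/∂y = [130·(+0.05) − (-25)·(-0.15)] / -9900 = -0.0002778
|∇h| = √(-0.001111² + -0.0002778²) = 0.001145
Seepage velocity v = K·i/n = 0.037 × 0.001145 / 0.31 = 0.0001367 m/day = 0.04993 m/yr.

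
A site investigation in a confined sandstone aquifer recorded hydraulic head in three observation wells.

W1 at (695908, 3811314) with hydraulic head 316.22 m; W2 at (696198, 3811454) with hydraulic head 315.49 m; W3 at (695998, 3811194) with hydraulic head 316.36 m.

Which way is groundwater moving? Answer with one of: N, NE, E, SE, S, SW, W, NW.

With h = a·x + b·y + c and W1 as origin, the differences give:
  290·a + 140·b = -0.73
  90·a + (-120)·b = +0.14
Eliminate b (×(-120) and ×140, subtract): -47400·a = 68.000 → a = ∂h/∂x = -0.001435
Back-substitute: b = ∂h/∂y = -0.002243.
Flow = −∇h = (+0.001435 east, +0.002243 north), which points northeast.

NE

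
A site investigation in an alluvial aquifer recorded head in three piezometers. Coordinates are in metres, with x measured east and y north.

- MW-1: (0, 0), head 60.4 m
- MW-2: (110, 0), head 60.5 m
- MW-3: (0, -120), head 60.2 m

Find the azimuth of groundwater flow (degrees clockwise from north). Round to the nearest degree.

209°

∂h/∂x = (60.5 − 60.4) / (110 − 0) = +0.0009091
∂h/∂y = (60.2 − 60.4) / (-120 − 0) = +0.001667
Flow direction (−∇h) has components (-0.0009091 E, -0.001667 N).
Azimuth = atan2(E, N) = atan2(-0.0009091, -0.001667) = 208.6° ≈ 209°.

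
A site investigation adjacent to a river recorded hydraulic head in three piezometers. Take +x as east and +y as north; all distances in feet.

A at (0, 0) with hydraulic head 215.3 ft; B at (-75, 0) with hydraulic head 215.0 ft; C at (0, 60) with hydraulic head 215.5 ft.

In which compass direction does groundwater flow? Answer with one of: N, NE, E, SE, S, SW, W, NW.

∂h/∂x = (215.0 − 215.3) / (-75 − 0) = +0.004000
∂h/∂y = (215.5 − 215.3) / (60 − 0) = +0.003333
Flow = −∇h = (-0.004000 east, -0.003333 north), which points southwest.

SW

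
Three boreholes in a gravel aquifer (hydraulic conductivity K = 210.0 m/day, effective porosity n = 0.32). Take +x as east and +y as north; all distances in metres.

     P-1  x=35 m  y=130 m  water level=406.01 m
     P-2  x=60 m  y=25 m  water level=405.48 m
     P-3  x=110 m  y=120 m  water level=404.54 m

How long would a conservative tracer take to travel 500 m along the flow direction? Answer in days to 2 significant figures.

39 days

Differences from P-1: to P-2 (Δx, Δy, Δh) = (25, -105, -0.53); to P-3 = (75, -10, -1.47).
Solve a·Δx + b·Δy = Δh: det = 25·(-10) − 75·(-105) = 7625.
∂h/∂x = [(-0.53)·(-10) − (-1.47)·(-105)] / 7625 = -0.01955
∂h/∂y = [25·(-1.47) − 75·(-0.53)] / 7625 = +0.0003934
|∇h| = √(-0.01955² + 0.0003934²) = 0.01955
Seepage velocity v = K·i/n = 210.0 × 0.01955 / 0.32 = 12.83 m/day.
t = 500 / 12.83 = 38.97 days.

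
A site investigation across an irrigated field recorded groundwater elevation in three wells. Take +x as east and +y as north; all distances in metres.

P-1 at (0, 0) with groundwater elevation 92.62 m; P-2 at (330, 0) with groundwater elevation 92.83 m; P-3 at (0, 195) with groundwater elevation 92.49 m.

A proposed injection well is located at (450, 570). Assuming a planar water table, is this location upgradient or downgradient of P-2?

downgradient

∂h/∂x = (92.83 − 92.62) / (330 − 0) = +0.0006364
∂h/∂y = (92.49 − 92.62) / (195 − 0) = -0.0006667
Head at (450, 570) = 92.62 + (+0.0006364)·(450) + (-0.0006667)·(570) = 92.53 m.
That is lower than the 92.83 m at P-2, so the point is downgradient.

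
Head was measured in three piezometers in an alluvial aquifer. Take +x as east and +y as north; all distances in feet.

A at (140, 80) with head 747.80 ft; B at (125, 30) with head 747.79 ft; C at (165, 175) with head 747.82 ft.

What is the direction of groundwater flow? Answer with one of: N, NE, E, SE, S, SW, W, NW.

Taking A as reference: B−A = (-15, -50, -0.01); C−A = (25, 95, +0.02).
Determinant of the coordinate differences = (-15)·95 − 25·(-50) = -175.
∂h/∂x = [(-0.01)·95 − (+0.02)·(-50)] / -175 = -0.0002857
∂h/∂y = [(-15)·(+0.02) − 25·(-0.01)] / -175 = +0.0002857
Flow = −∇h = (+0.0002857 east, -0.0002857 north), which points southeast.

SE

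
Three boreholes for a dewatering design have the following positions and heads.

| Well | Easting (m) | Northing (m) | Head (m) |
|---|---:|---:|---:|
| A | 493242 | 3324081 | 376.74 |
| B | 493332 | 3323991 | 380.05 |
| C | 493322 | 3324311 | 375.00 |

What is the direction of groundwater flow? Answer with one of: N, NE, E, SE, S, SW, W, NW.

NW

Differences from A: to B (Δx, Δy, Δh) = (90, -90, +3.31); to C = (80, 230, -1.74).
Determinant of the coordinate differences = 90·230 − 80·(-90) = 27900.
∂h/∂x = [(+3.31)·230 − (-1.74)·(-90)] / 27900 = +0.02167
∂h/∂y = [90·(-1.74) − 80·(+3.31)] / 27900 = -0.01510
Flow = −∇h = (-0.02167 east, +0.01510 north), which points northwest.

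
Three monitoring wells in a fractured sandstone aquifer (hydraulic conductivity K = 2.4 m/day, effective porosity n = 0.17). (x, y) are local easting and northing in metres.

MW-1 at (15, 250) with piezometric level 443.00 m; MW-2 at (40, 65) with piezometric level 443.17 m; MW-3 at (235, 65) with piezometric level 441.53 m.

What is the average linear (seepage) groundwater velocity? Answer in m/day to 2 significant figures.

0.12 m/day

Differences from MW-1: to MW-2 (Δx, Δy, Δh) = (25, -185, +0.17); to MW-3 = (220, -185, -1.47).
Determinant of the coordinate differences = 25·(-185) − 220·(-185) = 36075.
∂h/∂x = [(+0.17)·(-185) − (-1.47)·(-185)] / 36075 = -0.008410
∂h/∂y = [25·(-1.47) − 220·(+0.17)] / 36075 = -0.002055
|∇h| = √(-0.008410² + -0.002055²) = 0.008657
Seepage velocity v = K·i/n = 2.4 × 0.008657 / 0.17 = 0.1222 m/day.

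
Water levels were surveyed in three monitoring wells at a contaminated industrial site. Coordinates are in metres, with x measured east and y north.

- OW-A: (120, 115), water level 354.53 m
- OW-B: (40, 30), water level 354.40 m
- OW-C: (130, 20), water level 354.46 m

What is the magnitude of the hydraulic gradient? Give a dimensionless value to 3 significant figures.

0.00111

Taking OW-A as reference: OW-B−OW-A = (-80, -85, -0.13); OW-C−OW-A = (10, -95, -0.07).
Solve a·Δx + b·Δy = Δh: det = (-80)·(-95) − 10·(-85) = 8450.
∂h/∂x = [(-0.13)·(-95) − (-0.07)·(-85)] / 8450 = +0.0007574
∂h/∂y = [(-80)·(-0.07) − 10·(-0.13)] / 8450 = +0.0008166
|∇h| = √(0.0007574² + 0.0008166²) = 0.001114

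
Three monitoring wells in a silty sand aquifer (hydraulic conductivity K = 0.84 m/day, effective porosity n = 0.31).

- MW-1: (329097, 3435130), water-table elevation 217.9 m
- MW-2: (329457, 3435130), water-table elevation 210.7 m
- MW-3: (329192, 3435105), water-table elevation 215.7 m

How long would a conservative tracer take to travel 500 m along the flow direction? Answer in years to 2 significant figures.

22 years

Differences from MW-1: to MW-2 (Δx, Δy, Δh) = (360, 0, -7.2); to MW-3 = (95, -25, -2.2).
Determinant of the coordinate differences = 360·(-25) − 95·0 = -9000.
∂h/∂x = [(-7.2)·(-25) − (-2.2)·0] / -9000 = -0.02000
∂h/∂y = [360·(-2.2) − 95·(-7.2)] / -9000 = +0.01200
|∇h| = √(-0.02000² + 0.01200²) = 0.02332
Seepage velocity v = K·i/n = 0.84 × 0.02332 / 0.31 = 0.06319 m/day.
t = 500 / 0.06319 = 7913 days = 21.7 years.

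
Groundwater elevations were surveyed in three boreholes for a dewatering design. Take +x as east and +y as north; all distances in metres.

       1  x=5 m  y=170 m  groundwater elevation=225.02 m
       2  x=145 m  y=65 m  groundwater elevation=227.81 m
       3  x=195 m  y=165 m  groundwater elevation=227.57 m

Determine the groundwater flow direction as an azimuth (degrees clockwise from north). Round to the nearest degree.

304°

With h = a·x + b·y + c and 1 as origin, the differences give:
  140·a + (-105)·b = +2.79
  190·a + (-5)·b = +2.55
Eliminate b (×(-5) and ×(-105), subtract): 19250·a = 253.800 → a = ∂h/∂x = +0.01318
Back-substitute: b = ∂h/∂y = -0.008992.
Flow direction (−∇h) has components (-0.01318 E, +0.008992 N).
Azimuth = atan2(E, N) = atan2(-0.01318, +0.008992) = 304.3° ≈ 304°.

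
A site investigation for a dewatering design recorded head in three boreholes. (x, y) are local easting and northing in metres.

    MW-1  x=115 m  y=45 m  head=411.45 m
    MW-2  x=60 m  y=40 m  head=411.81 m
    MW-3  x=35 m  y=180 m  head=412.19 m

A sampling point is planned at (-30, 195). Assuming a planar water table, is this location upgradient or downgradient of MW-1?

upgradient

Differences from MW-1: to MW-2 (Δx, Δy, Δh) = (-55, -5, +0.36); to MW-3 = (-80, 135, +0.74).
Solve a·Δx + b·Δy = Δh: det = (-55)·135 − (-80)·(-5) = -7825.
∂h/∂x = [(+0.36)·135 − (+0.74)·(-5)] / -7825 = -0.006684
∂h/∂y = [(-55)·(+0.74) − (-80)·(+0.36)] / -7825 = +0.001521
Head at (-30, 195) = 411.45 + (-0.006684)·(-145) + (+0.001521)·(150) = 412.65 m.
That is higher than the 411.45 m at MW-1, so the point is upgradient.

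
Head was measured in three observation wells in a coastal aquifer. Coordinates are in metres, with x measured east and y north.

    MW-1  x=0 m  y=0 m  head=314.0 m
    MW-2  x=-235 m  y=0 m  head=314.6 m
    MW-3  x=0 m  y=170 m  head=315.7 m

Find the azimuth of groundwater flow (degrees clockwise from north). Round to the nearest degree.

∂h/∂x = (314.6 − 314.0) / (-235 − 0) = -0.002553
∂h/∂y = (315.7 − 314.0) / (170 − 0) = +0.010000
Flow direction (−∇h) has components (+0.002553 E, -0.010000 N).
Azimuth = atan2(E, N) = atan2(+0.002553, -0.010000) = 165.7° ≈ 166°.

166°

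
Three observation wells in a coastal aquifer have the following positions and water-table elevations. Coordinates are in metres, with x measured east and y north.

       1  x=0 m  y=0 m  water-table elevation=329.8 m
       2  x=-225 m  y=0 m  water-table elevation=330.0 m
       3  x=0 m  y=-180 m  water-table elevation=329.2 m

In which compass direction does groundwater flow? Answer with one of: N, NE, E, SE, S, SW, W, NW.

S

∂h/∂x = (330.0 − 329.8) / (-225 − 0) = -0.0008889
∂h/∂y = (329.2 − 329.8) / (-180 − 0) = +0.003333
Flow = −∇h = (+0.0008889 east, -0.003333 north), which points south.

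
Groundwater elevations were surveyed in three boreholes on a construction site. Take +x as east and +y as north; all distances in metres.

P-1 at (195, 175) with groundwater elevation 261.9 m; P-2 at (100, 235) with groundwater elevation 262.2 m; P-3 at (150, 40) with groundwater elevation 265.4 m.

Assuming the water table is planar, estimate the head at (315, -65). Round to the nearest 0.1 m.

264.9 m

Three-point gradient (reference P-1): Δ to P-2 = (-95, 60, +0.3), Δ to P-3 = (-45, -135, +3.5).
∂h/∂x = -0.01614, ∂h/∂y = -0.02055 (det = 15525).
h(315, -65) = 261.9 + (-0.01614)·(120) + (-0.02055)·(-240) = 261.9 -1.936 +4.931 = 264.895 m.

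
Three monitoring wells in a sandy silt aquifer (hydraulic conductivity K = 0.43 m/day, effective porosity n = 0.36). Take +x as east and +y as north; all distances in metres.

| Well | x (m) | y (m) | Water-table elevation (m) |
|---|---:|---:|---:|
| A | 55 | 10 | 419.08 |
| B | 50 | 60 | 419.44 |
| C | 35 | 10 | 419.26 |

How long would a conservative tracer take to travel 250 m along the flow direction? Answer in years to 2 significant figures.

52 years

With h = a·x + b·y + c and A as origin, the differences give:
  (-5)·a + 50·b = +0.36
  (-20)·a + 0·b = +0.18
Eliminate b (×0 and ×50, subtract): 1000·a = -9.000 → a = ∂h/∂x = -0.009000
Back-substitute: b = ∂h/∂y = +0.006300.
|∇h| = √(-0.009000² + 0.006300²) = 0.01099
Seepage velocity v = K·i/n = 0.43 × 0.01099 / 0.36 = 0.01313 m/day.
t = 250 / 0.01313 = 1.904e+04 days = 52.1 years.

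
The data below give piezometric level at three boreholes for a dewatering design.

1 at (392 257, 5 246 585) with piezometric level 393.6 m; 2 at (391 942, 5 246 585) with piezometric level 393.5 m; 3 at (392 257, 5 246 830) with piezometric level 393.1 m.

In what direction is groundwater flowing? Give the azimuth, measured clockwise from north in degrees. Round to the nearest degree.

∂h/∂x = (393.5 − 393.6) / (391942 − 392257) = +0.0003175
∂h/∂y = (393.1 − 393.6) / (5246830 − 5246585) = -0.002041
Flow direction (−∇h) has components (-0.0003175 E, +0.002041 N).
Azimuth = atan2(E, N) = atan2(-0.0003175, +0.002041) = 351.2° ≈ 351°.

351°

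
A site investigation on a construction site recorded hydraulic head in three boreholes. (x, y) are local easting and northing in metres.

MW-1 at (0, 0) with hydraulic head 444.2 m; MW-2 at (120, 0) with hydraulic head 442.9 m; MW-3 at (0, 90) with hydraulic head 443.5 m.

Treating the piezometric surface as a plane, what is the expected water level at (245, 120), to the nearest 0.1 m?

∂h/∂x = (442.9 − 444.2) / (120 − 0) = -0.01083
∂h/∂y = (443.5 − 444.2) / (90 − 0) = -0.007778
h(245, 120) = 444.2 + (-0.01083)·(245) + (-0.007778)·(120) = 444.2 -2.654 -0.933 = 440.612 m.

440.6 m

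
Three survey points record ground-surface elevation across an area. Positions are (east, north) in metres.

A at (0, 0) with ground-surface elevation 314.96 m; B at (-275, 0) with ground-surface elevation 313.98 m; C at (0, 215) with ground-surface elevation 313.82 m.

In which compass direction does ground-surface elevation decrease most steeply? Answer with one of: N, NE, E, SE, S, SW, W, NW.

NW

∂z/∂x = (313.98 − 314.96) / (-275 − 0) = +0.003564
∂z/∂y = (313.82 − 314.96) / (215 − 0) = -0.005302
Steepest decrease is along −∇f = (-0.003564 E, +0.005302 N) → northwest.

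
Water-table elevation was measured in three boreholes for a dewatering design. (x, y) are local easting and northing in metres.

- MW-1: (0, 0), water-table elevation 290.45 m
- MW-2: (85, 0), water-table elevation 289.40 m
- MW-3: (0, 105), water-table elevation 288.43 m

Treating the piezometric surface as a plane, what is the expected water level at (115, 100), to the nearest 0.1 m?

287.1 m

∂h/∂x = (289.40 − 290.45) / (85 − 0) = -0.01235
∂h/∂y = (288.43 − 290.45) / (105 − 0) = -0.01924
h(115, 100) = 290.45 + (-0.01235)·(115) + (-0.01924)·(100) = 290.45 -1.421 -1.924 = 287.106 m.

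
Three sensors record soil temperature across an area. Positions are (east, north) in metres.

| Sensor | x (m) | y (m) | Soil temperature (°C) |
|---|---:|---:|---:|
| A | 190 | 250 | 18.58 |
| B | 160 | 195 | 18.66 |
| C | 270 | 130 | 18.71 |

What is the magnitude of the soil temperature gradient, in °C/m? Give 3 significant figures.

0.00132 °C/m

Differences from A: to B (Δx, Δy, Δh) = (-30, -55, +0.08); to C = (80, -120, +0.13).
Solve a·Δx + b·Δy = ΔT: det = (-30)·(-120) − 80·(-55) = 8000.
∂T/∂x = [(+0.08)·(-120) − (+0.13)·(-55)] / 8000 = -0.0003063
∂T/∂y = [(-30)·(+0.13) − 80·(+0.08)] / 8000 = -0.001288
|∇f| = √(-0.0003063² + -0.001288²) = 0.001324 °C/m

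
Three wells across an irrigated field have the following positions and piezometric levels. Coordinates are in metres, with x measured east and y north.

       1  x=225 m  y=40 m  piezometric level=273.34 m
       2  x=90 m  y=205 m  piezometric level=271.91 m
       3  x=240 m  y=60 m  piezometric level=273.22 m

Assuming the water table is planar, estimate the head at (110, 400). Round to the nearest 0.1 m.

Differences from 1: to 2 (Δx, Δy, Δh) = (-135, 165, -1.43); to 3 = (15, 20, -0.12).
Determinant of the coordinate differences = (-135)·20 − 15·165 = -5175.
∂h/∂x = [(-1.43)·20 − (-0.12)·165] / -5175 = +0.001700
∂h/∂y = [(-135)·(-0.12) − 15·(-1.43)] / -5175 = -0.007275
h(110, 400) = 273.34 + (+0.001700)·(-115) + (-0.007275)·(360) = 273.34 -0.196 -2.619 = 270.525 m.

270.5 m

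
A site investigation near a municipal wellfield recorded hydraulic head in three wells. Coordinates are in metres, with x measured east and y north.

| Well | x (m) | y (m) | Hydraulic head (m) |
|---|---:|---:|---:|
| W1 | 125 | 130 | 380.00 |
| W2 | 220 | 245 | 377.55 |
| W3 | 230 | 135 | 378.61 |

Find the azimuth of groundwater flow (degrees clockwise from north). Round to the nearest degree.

Differences from W1: to W2 (Δx, Δy, Δh) = (95, 115, -2.45); to W3 = (105, 5, -1.39).
Determinant of the coordinate differences = 95·5 − 105·115 = -11600.
∂h/∂x = [(-2.45)·5 − (-1.39)·115] / -11600 = -0.01272
∂h/∂y = [95·(-1.39) − 105·(-2.45)] / -11600 = -0.01079
Flow direction (−∇h) has components (+0.01272 E, +0.01079 N).
Azimuth = atan2(E, N) = atan2(+0.01272, +0.01079) = 49.7° ≈ 050°.

050°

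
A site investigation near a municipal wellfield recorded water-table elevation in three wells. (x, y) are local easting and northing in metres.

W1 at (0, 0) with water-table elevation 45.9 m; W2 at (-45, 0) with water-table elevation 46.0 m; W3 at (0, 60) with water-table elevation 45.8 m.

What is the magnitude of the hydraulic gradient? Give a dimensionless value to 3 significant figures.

∂h/∂x = (46.0 − 45.9) / (-45 − 0) = -0.002222
∂h/∂y = (45.8 − 45.9) / (60 − 0) = -0.001667
|∇h| = √(-0.002222² + -0.001667²) = 0.002778

0.00278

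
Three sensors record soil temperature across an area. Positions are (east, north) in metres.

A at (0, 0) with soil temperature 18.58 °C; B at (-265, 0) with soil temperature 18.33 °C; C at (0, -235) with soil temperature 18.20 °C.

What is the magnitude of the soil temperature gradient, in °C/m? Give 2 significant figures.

∂T/∂x = (18.33 − 18.58) / (-265 − 0) = +0.0009434
∂T/∂y = (18.20 − 18.58) / (-235 − 0) = +0.001617
|∇f| = √(0.0009434² + 0.001617²) = 0.001872 °C/m

0.0019 °C/m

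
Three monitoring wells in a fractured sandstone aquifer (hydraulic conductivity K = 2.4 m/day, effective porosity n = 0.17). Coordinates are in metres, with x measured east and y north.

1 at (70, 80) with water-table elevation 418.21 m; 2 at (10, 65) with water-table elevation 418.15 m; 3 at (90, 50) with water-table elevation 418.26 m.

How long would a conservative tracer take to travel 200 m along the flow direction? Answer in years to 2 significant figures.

Three-point gradient (reference 1): Δ to 2 = (-60, -15, -0.06), Δ to 3 = (20, -30, +0.05).
∂h/∂x = +0.001214, ∂h/∂y = -0.0008571 (det = 2100).
|∇h| = √(0.001214² + -0.0008571²) = 0.001486
Seepage velocity v = K·i/n = 2.4 × 0.001486 / 0.17 = 0.02098 m/day.
t = 200 / 0.02098 = 9533 days = 26.1 years.

26 years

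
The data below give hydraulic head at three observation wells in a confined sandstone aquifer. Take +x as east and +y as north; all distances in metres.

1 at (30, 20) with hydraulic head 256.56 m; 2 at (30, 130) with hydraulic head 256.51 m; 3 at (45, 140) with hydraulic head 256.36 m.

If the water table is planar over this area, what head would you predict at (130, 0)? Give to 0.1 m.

Taking 1 as reference: 2−1 = (0, 110, -0.05); 3−1 = (15, 120, -0.20).
Determinant of the coordinate differences = 0·120 − 15·110 = -1650.
∂h/∂x = [(-0.05)·120 − (-0.20)·110] / -1650 = -0.009697
∂h/∂y = [0·(-0.20) − 15·(-0.05)] / -1650 = -0.0004545
h(130, 0) = 256.56 + (-0.009697)·(100) + (-0.0004545)·(-20) = 256.56 -0.970 +0.009 = 255.599 m.

255.6 m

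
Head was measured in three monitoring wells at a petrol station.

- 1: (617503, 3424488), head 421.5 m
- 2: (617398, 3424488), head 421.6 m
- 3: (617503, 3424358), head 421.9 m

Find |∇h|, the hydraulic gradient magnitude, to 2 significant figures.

∂h/∂x = (421.6 − 421.5) / (617398 − 617503) = -0.0009524
∂h/∂y = (421.9 − 421.5) / (3424358 − 3424488) = -0.003077
|∇h| = √(-0.0009524² + -0.003077²) = 0.003221

0.0032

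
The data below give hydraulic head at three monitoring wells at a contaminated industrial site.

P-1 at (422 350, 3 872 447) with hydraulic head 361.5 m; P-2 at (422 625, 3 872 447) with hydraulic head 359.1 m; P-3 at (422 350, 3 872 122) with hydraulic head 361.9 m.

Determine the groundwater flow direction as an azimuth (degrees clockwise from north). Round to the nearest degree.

∂h/∂x = (359.1 − 361.5) / (422625 − 422350) = -0.008727
∂h/∂y = (361.9 − 361.5) / (3872122 − 3872447) = -0.001231
Flow direction (−∇h) has components (+0.008727 E, +0.001231 N).
Azimuth = atan2(E, N) = atan2(+0.008727, +0.001231) = 82.0° ≈ 082°.

082°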